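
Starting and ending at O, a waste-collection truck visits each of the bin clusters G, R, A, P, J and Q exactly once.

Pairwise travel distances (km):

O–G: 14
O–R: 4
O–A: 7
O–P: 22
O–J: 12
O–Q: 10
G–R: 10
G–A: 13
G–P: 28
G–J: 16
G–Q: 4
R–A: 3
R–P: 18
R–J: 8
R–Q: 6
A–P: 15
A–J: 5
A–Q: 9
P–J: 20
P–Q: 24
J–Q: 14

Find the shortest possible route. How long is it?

Minimum total distance: 72 km.

There are 360 distinct closed tours to check (reversals are equivalent).
O → G → R → A → P → J → Q → O: 14+10+3+15+20+14+10 = 86
O → G → R → A → P → Q → J → O: 14+10+3+15+24+14+12 = 92
O → G → R → A → J → P → Q → O: 14+10+3+5+20+24+10 = 86
O → G → R → A → J → Q → P → O: 14+10+3+5+14+24+22 = 92
O → G → R → A → Q → P → J → O: 14+10+3+9+24+20+12 = 92
O → G → R → A → Q → J → P → O: 14+10+3+9+14+20+22 = 92
O → G → R → P → A → J → Q → O: 14+10+18+15+5+14+10 = 86
O → G → R → P → A → Q → J → O: 14+10+18+15+9+14+12 = 92
… (352 more)
O → R → A → P → J → G → Q → O: 4+3+15+20+16+4+10 = 72  ← best
The minimum is 72.
One optimal route: O → R → A → P → J → G → Q → O (or its reverse).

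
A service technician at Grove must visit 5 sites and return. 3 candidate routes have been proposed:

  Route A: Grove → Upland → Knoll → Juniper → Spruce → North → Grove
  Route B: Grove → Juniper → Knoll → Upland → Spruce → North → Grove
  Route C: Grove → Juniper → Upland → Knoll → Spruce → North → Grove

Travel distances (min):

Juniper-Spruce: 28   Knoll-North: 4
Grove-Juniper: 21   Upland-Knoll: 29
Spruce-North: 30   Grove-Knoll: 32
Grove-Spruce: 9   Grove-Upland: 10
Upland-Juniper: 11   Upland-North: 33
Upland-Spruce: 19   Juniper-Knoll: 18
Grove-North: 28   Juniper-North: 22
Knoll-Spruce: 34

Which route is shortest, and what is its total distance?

Shortest is Route A, total 143 min.

Route A: 10 + 29 + 18 + 28 + 30 + 28 = 143
Route B: 21 + 18 + 29 + 19 + 30 + 28 = 145
Route C: 21 + 11 + 29 + 34 + 30 + 28 = 153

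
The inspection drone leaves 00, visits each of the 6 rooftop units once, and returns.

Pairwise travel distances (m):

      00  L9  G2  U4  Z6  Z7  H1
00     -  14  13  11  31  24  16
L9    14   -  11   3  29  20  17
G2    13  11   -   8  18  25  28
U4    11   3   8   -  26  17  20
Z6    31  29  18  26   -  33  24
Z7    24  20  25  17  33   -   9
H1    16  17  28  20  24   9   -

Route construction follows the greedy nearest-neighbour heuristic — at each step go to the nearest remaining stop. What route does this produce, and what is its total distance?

Total distance 100 m via the nearest-neighbour route 00 → U4 → L9 → G2 → Z6 → H1 → Z7 → 00.

From 00: distances to unvisited — U4=11, G2=13, L9=14, H1=16, Z7=24, Z6=31. Nearest is U4 (11).
From U4: distances to unvisited — L9=3, G2=8, Z7=17, H1=20, Z6=26. Nearest is L9 (3).
From L9: distances to unvisited — G2=11, H1=17, Z7=20, Z6=29. Nearest is G2 (11).
From G2: distances to unvisited — Z6=18, Z7=25, H1=28. Nearest is Z6 (18).
From Z6: distances to unvisited — H1=24, Z7=33. Nearest is H1 (24).
From H1: distances to unvisited — Z7=9. Nearest is Z7 (9).
Return Z7→00: 24.
Total = 11 + 3 + 11 + 18 + 24 + 9 + 24 = 100.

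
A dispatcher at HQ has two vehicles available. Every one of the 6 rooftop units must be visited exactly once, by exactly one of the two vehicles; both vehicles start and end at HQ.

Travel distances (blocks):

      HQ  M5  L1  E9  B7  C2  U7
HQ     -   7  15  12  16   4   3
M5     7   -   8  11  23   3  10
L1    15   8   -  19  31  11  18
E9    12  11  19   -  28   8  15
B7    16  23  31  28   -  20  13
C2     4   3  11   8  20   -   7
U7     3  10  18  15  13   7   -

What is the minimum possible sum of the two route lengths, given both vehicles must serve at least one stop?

There are 2^5 − 1 = 31 ways to divide the 6 stops into two non-empty groups. For each, the best each vehicle can do is its own shortest tour through its group:
  {M5} + {L1, E9, B7, C2, U7}: 14 + 78 = 92
  {L1} + {M5, E9, B7, C2, U7}: 30 + 62 = 92
  {M5, L1} + {E9, B7, C2, U7}: 30 + 56 = 86
  {E9} + {M5, L1, B7, C2, U7}: 24 + 62 = 86
  {M5, E9} + {L1, B7, C2, U7}: 30 + 62 = 92
  {L1, E9} + {M5, B7, C2, U7}: 46 + 46 = 92
  … (31 splits in total)
  {M5, L1, E9, C2} + {B7, U7}: 46 + 32 = 78  ← best
Best: vehicle 1 HQ → M5 → L1 → E9 → C2 → HQ = 46; vehicle 2 HQ → B7 → U7 → HQ = 32; combined 78.

Minimum combined distance: 78 blocks.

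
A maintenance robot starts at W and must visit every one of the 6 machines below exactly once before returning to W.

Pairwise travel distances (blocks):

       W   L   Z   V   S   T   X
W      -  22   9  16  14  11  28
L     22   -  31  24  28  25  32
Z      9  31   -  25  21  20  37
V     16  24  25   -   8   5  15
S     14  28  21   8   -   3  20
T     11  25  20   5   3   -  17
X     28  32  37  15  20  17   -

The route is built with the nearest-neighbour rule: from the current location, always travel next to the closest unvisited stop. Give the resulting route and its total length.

W → [Z:9 / T:11 / S:14 / V:16 / L:22 / X:28] → Z (9)
Z → [T:20 / S:21 / V:25 / L:31 / X:37] → T (20)
T → [S:3 / V:5 / X:17 / L:25] → S (3)
S → [V:8 / X:20 / L:28] → V (8)
V → [X:15 / L:24] → X (15)
X → [L:32] → L (32)
Return L→W: 22.
Total = 9 + 20 + 3 + 8 + 15 + 32 + 22 = 109.

Total distance 109 blocks via the nearest-neighbour route W → Z → T → S → V → X → L → W.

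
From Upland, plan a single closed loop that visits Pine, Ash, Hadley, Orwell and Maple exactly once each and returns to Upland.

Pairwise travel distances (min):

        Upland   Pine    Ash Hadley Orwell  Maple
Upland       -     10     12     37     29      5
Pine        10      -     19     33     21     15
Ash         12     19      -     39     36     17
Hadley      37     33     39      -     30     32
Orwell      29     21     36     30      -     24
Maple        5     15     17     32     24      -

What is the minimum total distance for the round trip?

There are 60 distinct closed tours to check (reversals are equivalent).
Upland → Pine → Ash → Hadley → Orwell → Maple → Upland: 10+19+39+30+24+5 = 127
Upland → Pine → Ash → Hadley → Maple → Orwell → Upland: 10+19+39+32+24+29 = 153
Upland → Pine → Ash → Orwell → Hadley → Maple → Upland: 10+19+36+30+32+5 = 132
Upland → Pine → Ash → Orwell → Maple → Hadley → Upland: 10+19+36+24+32+37 = 158
Upland → Pine → Ash → Maple → Hadley → Orwell → Upland: 10+19+17+32+30+29 = 137
Upland → Pine → Ash → Maple → Orwell → Hadley → Upland: 10+19+17+24+30+37 = 137
Upland → Pine → Hadley → Ash → Orwell → Maple → Upland: 10+33+39+36+24+5 = 147
Upland → Pine → Hadley → Ash → Maple → Orwell → Upland: 10+33+39+17+24+29 = 152
Upland → Pine → Hadley → Orwell → Ash → Maple → Upland: 10+33+30+36+17+5 = 131
Upland → Pine → Hadley → Orwell → Maple → Ash → Upland: 10+33+30+24+17+12 = 126
Upland → Pine → Hadley → Maple → Ash → Orwell → Upland: 10+33+32+17+36+29 = 157
Upland → Pine → Hadley → Maple → Orwell → Ash → Upland: 10+33+32+24+36+12 = 147
Upland → Pine → Orwell → Ash → Hadley → Maple → Upland: 10+21+36+39+32+5 = 143
Upland → Pine → Orwell → Ash → Maple → Hadley → Upland: 10+21+36+17+32+37 = 153
… (46 more)
Upland → Ash → Pine → Orwell → Hadley → Maple → Upland: 12+19+21+30+32+5 = 119  ← best
The minimum is 119.
One optimal route: Upland → Ash → Pine → Orwell → Hadley → Maple → Upland (or its reverse).

Minimum total distance: 119 min.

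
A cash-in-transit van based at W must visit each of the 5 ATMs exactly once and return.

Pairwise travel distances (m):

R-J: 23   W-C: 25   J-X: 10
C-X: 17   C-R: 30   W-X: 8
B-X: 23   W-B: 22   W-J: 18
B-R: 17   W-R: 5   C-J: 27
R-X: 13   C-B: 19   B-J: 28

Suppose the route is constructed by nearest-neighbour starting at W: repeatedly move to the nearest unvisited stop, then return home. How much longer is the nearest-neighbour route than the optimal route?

From W: R=5, X=8, J=18, B=22, C=25 → choose R (5).
From R: X=13, B=17, J=23, C=30 → choose X (13).
From X: J=10, C=17, B=23 → choose J (10).
From J: C=27, B=28 → choose C (27).
From C: B=19 → choose B (19).
NN route W → R → X → J → C → B → W costs 96.
Optimal: W → R → B → C → J → X → W costs 86 (by enumerating all 60 distinct tours).
Excess = 96 − 86 = 10.

The nearest-neighbour route is 10 m longer than optimal.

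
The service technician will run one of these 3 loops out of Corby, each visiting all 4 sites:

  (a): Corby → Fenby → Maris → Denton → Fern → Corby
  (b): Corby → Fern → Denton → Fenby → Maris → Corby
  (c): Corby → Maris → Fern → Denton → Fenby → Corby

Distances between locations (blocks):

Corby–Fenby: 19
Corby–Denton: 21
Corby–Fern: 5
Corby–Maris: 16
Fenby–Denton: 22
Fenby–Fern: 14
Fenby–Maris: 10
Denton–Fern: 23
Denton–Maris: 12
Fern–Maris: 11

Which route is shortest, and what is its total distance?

Shortest is (a), total 69 blocks.

(a): 19 + 10 + 12 + 23 + 5 = 69
(b): 5 + 23 + 22 + 10 + 16 = 76
(c): 16 + 11 + 23 + 22 + 19 = 91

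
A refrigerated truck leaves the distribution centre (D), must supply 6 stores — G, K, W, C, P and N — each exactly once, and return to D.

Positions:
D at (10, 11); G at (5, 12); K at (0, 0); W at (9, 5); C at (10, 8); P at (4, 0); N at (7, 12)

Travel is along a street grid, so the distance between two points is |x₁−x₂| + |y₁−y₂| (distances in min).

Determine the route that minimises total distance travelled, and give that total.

44 min — the shortest possible round trip.

There are 360 distinct closed tours to check (reversals are equivalent).
D - G - K - W - C - P - N - D: 6+17+14+4+14+15+4 = 74
D - G - K - W - C - N - P - D: 6+17+14+4+7+15+17 = 80
D - G - K - W - P - C - N - D: 6+17+14+10+14+7+4 = 72
D - G - K - W - P - N - C - D: 6+17+14+10+15+7+3 = 72
D - G - K - W - N - C - P - D: 6+17+14+9+7+14+17 = 84
D - G - K - W - N - P - C - D: 6+17+14+9+15+14+3 = 78
D - G - K - C - W - P - N - D: 6+17+18+4+10+15+4 = 74
D - G - K - C - W - N - P - D: 6+17+18+4+9+15+17 = 86
… (352 more)
D - C - W - K - P - G - N - D: 3+4+14+4+13+2+4 = 44  ← best
The minimum is 44.
One optimal route: D → C → W → K → P → G → N → D (or its reverse).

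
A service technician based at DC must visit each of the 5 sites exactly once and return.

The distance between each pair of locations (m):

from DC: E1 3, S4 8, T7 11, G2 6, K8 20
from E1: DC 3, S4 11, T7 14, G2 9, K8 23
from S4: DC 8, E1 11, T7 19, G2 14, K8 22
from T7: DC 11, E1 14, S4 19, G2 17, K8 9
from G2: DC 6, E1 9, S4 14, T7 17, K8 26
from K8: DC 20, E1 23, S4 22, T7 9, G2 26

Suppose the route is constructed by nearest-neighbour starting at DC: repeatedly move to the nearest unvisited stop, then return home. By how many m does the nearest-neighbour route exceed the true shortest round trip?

Excess over optimum: 6 m.

From DC: E1=3, G2=6, S4=8, T7=11, K8=20 → choose E1 (3).
From E1: G2=9, S4=11, T7=14, K8=23 → choose G2 (9).
From G2: S4=14, T7=17, K8=26 → choose S4 (14).
From S4: T7=19, K8=22 → choose T7 (19).
From T7: K8=9 → choose K8 (9).
NN route DC → E1 → G2 → S4 → T7 → K8 → DC costs 74.
Optimal: DC → E1 → S4 → K8 → T7 → G2 → DC costs 68 (by enumerating all 60 distinct tours).
Excess = 74 − 68 = 6.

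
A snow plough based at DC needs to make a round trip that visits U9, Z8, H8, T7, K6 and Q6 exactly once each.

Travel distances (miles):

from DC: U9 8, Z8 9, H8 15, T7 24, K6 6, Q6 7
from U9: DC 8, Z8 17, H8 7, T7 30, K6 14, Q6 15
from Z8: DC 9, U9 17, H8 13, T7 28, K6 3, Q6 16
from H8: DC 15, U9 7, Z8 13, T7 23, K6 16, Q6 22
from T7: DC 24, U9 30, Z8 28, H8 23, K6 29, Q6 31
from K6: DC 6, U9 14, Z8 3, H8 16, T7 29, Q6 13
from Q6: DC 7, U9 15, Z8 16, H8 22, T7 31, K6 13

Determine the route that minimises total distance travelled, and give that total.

There are 360 distinct closed tours to check (reversals are equivalent).
DC → U9 → Z8 → H8 → T7 → K6 → Q6 → DC: 8+17+13+23+29+13+7 = 110
DC → U9 → Z8 → H8 → T7 → Q6 → K6 → DC: 8+17+13+23+31+13+6 = 111
DC → U9 → Z8 → H8 → K6 → T7 → Q6 → DC: 8+17+13+16+29+31+7 = 121
DC → U9 → Z8 → H8 → K6 → Q6 → T7 → DC: 8+17+13+16+13+31+24 = 122
DC → U9 → Z8 → H8 → Q6 → T7 → K6 → DC: 8+17+13+22+31+29+6 = 126
DC → U9 → Z8 → H8 → Q6 → K6 → T7 → DC: 8+17+13+22+13+29+24 = 126
DC → U9 → Z8 → T7 → H8 → K6 → Q6 → DC: 8+17+28+23+16+13+7 = 112
DC → U9 → Z8 → T7 → H8 → Q6 → K6 → DC: 8+17+28+23+22+13+6 = 117
… (352 more)
DC → U9 → H8 → T7 → Z8 → K6 → Q6 → DC: 8+7+23+28+3+13+7 = 89  ← best
The minimum is 89.
One optimal route: DC → U9 → H8 → T7 → Z8 → K6 → Q6 → DC (or its reverse).

Shortest round trip = 89 miles.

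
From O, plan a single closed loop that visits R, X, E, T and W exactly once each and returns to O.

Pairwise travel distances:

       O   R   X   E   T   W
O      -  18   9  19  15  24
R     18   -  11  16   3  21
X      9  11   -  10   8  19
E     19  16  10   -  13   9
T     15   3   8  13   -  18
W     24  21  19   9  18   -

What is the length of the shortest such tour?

With 5 stops there are 5!/2 = 60 distinct round trips (a route and its reverse cost the same).
O → R → X → E → T → W → O: 18+11+10+13+18+24 = 94
O → R → X → E → W → T → O: 18+11+10+9+18+15 = 81
O → R → X → T → E → W → O: 18+11+8+13+9+24 = 83
O → R → X → T → W → E → O: 18+11+8+18+9+19 = 83
O → R → X → W → E → T → O: 18+11+19+9+13+15 = 85
O → R → X → W → T → E → O: 18+11+19+18+13+19 = 98
O → R → E → X → T → W → O: 18+16+10+8+18+24 = 94
O → R → E → X → W → T → O: 18+16+10+19+18+15 = 96
O → R → E → T → X → W → O: 18+16+13+8+19+24 = 98
O → R → E → T → W → X → O: 18+16+13+18+19+9 = 93
O → R → E → W → X → T → O: 18+16+9+19+8+15 = 85
O → R → E → W → T → X → O: 18+16+9+18+8+9 = 78
O → R → T → X → E → W → O: 18+3+8+10+9+24 = 72
O → R → T → X → W → E → O: 18+3+8+19+9+19 = 76
… (46 more)
O → R → T → W → E → X → O: 18+3+18+9+10+9 = 67  ← best
The minimum is 67.
One optimal route: O → R → T → W → E → X → O (or its reverse).

Minimum total distance: 67.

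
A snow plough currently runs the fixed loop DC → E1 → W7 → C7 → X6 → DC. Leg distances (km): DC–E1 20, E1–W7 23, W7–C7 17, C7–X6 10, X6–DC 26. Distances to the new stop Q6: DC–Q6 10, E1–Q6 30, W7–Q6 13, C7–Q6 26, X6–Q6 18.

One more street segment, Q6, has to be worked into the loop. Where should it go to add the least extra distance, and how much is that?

Insertion cost between consecutive stops i–j is d(i,Q6) + d(Q6,j) − d(i,j):
  between DC and E1: 10 + 30 − 20 = 20
  between E1 and W7: 30 + 13 − 23 = 20
  between W7 and C7: 13 + 26 − 17 = 22
  between C7 and X6: 26 + 18 − 10 = 34
  between X6 and DC: 18 + 10 − 26 = 2
Cheapest insertion is between X6 and DC, adding 2.
New total = 96 + 2 = 98.

Adding 2 km by placing Q6 on the X6–DC leg.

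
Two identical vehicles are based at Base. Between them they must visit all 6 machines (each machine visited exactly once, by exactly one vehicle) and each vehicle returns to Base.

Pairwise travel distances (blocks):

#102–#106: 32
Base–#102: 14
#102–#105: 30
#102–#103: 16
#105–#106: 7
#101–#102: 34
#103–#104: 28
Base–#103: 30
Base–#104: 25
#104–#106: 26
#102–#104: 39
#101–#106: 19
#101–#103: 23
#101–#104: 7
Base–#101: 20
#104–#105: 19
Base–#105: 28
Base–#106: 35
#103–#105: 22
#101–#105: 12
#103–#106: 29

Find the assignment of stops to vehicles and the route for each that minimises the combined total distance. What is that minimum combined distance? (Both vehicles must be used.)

Minimum combined distance: 138 blocks.

Check every non-empty split of the stops between the two vehicles; for each half take its own optimal tour:
  {#101} + {#102, #103, #104, #105, #106}: 40 + 110 = 150
  {#102} + {#101, #103, #104, #105, #106}: 28 + 110 = 138
  {#101, #102} + {#103, #104, #105, #106}: 68 + 110 = 178
  {#103} + {#101, #102, #104, #105, #106}: 60 + 97 = 157
  {#101, #103} + {#102, #104, #105, #106}: 73 + 97 = 170
  {#102, #103} + {#101, #104, #105, #106}: 60 + 86 = 146
  … (31 splits in total)
Best: vehicle 1 Base → #102 → Base = 28; vehicle 2 Base → #103 → #105 → #106 → #101 → #104 → Base = 110; combined 138.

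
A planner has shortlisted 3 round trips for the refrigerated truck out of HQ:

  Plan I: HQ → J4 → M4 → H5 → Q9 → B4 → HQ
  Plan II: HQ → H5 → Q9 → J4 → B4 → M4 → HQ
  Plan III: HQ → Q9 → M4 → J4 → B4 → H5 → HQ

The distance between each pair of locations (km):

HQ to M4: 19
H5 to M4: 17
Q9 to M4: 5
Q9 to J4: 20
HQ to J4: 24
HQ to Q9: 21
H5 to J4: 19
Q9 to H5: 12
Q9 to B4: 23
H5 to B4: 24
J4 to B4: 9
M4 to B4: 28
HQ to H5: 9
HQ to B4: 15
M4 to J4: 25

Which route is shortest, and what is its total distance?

Plan I: 24 + 25 + 17 + 12 + 23 + 15 = 116
Plan II: 9 + 12 + 20 + 9 + 28 + 19 = 97
Plan III: 21 + 5 + 25 + 9 + 24 + 9 = 93

93 km — Plan III is the shortest.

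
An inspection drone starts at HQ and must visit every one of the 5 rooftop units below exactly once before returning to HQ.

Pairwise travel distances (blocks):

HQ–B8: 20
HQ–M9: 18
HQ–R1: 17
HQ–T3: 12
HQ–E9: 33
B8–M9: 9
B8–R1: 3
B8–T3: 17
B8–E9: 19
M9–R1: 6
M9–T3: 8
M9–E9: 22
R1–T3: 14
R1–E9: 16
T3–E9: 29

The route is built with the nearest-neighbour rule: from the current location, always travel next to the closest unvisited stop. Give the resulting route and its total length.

81 blocks along HQ → T3 → M9 → R1 → B8 → E9 → HQ.

HQ → [T3:12 / R1:17 / M9:18 / B8:20 / E9:33] → T3 (12)
T3 → [M9:8 / R1:14 / B8:17 / E9:29] → M9 (8)
M9 → [R1:6 / B8:9 / E9:22] → R1 (6)
R1 → [B8:3 / E9:16] → B8 (3)
B8 → [E9:19] → E9 (19)
Return E9→HQ: 33.
Total = 12 + 8 + 6 + 3 + 19 + 33 = 81.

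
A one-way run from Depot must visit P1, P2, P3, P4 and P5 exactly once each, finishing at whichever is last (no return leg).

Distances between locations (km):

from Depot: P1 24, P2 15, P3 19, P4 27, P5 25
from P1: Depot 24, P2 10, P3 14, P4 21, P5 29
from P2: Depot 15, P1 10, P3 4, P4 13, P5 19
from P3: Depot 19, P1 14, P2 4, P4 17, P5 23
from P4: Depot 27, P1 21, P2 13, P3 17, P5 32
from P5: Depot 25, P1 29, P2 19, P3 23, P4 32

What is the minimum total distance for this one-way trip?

There are 5! = 120 possible orderings.
Depot→P1→P2→P3→P4→P5: 24+10+4+17+32 = 87
Depot→P1→P2→P3→P5→P4: 24+10+4+23+32 = 93
Depot→P1→P2→P4→P3→P5: 24+10+13+17+23 = 87
Depot→P1→P2→P4→P5→P3: 24+10+13+32+23 = 102
Depot→P1→P2→P5→P3→P4: 24+10+19+23+17 = 93
Depot→P1→P2→P5→P4→P3: 24+10+19+32+17 = 102
Depot→P1→P3→P2→P4→P5: 24+14+4+13+32 = 87
Depot→P1→P3→P2→P5→P4: 24+14+4+19+32 = 93
Depot→P1→P3→P4→P2→P5: 24+14+17+13+19 = 87
Depot→P1→P3→P4→P5→P2: 24+14+17+32+19 = 106
Depot→P1→P3→P5→P2→P4: 24+14+23+19+13 = 93
Depot→P1→P3→P5→P4→P2: 24+14+23+32+13 = 106
Depot→P1→P4→P2→P3→P5: 24+21+13+4+23 = 85
Depot→P1→P4→P2→P5→P3: 24+21+13+19+23 = 100
… (106 more)
Depot→P5→P2→P3→P1→P4: 25+19+4+14+21 = 83  ← best
The minimum is 83.
One shortest path: Depot → P5 → P2 → P3 → P1 → P4.

Shortest open route: 83 km.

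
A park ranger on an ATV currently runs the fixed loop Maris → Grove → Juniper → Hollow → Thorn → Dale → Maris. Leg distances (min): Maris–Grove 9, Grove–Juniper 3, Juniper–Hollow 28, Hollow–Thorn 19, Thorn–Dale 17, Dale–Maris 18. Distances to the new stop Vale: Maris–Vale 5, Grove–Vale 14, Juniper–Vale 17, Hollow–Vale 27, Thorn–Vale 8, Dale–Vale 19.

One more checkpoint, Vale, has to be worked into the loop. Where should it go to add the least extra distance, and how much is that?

Insertion cost between consecutive stops i–j is d(i,Vale) + d(Vale,j) − d(i,j):
  between Maris and Grove: 5 + 14 − 9 = 10
  between Grove and Juniper: 14 + 17 − 3 = 28
  between Juniper and Hollow: 17 + 27 − 28 = 16
  between Hollow and Thorn: 27 + 8 − 19 = 16
  between Thorn and Dale: 8 + 19 − 17 = 10
  between Dale and Maris: 19 + 5 − 18 = 6
Cheapest insertion is between Dale and Maris, adding 6.
New total = 94 + 6 = 100.

Adding 6 min by placing Vale on the Dale–Maris leg.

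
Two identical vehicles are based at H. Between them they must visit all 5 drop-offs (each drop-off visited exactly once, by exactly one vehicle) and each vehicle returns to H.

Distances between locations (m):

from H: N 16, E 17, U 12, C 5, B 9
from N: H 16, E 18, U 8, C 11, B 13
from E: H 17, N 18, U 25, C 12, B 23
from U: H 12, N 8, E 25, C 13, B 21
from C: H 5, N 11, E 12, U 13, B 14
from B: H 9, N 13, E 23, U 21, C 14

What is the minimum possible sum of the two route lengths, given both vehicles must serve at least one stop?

There are 2^4 − 1 = 15 ways to divide the 5 stops into two non-empty groups. For each, the best each vehicle can do is its own shortest tour through its group:
  {N} + {E, U, C, B}: 32 + 69 = 101
  {E} + {N, U, C, B}: 34 + 48 = 82
  {N, E} + {U, C, B}: 51 + 48 = 99
  {U} + {N, E, C, B}: 24 + 57 = 81
  {N, U} + {E, C, B}: 36 + 49 = 85
  {E, U} + {N, C, B}: 54 + 38 = 92
  … (15 splits in total)
  {N, E, U, C} + {B}: 55 + 18 = 73  ← best
Best: vehicle 1 H → U → N → E → C → H = 55; vehicle 2 H → B → H = 18; combined 73.

73 m — the smallest possible combined total.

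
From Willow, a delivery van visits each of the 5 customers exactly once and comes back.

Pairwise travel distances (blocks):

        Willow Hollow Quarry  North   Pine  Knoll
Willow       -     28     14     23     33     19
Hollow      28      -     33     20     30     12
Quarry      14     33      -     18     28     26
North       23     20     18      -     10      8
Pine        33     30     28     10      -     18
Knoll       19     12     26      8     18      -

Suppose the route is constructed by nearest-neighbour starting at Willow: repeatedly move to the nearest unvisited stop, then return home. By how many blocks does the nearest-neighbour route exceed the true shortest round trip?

Willow: Quarry=14, Knoll=19, North=23, Hollow=28, Pine=33 ⇒ Quarry
Quarry: North=18, Knoll=26, Pine=28, Hollow=33 ⇒ North
North: Knoll=8, Pine=10, Hollow=20 ⇒ Knoll
Knoll: Hollow=12, Pine=18 ⇒ Hollow
Hollow: Pine=30 ⇒ Pine
NN route Willow → Quarry → North → Knoll → Hollow → Pine → Willow costs 115.
Optimal: Willow → Hollow → Knoll → North → Pine → Quarry → Willow costs 100 (by enumerating all 60 distinct tours).
Excess = 115 − 100 = 15.

15 blocks longer than the optimal tour.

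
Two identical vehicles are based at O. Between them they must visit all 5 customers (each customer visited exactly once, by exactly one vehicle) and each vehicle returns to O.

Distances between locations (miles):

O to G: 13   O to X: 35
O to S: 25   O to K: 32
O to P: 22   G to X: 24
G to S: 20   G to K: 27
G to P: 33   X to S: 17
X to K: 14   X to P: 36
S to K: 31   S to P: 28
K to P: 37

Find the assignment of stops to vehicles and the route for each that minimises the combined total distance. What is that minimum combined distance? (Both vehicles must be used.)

139 miles — the smallest possible combined total.

Check every non-empty split of the stops between the two vehicles; for each half take its own optimal tour:
  {G} + {X, S, K, P}: 26 + 113 = 139
  {X} + {G, S, K, P}: 70 + 121 = 191
  {G, X} + {S, K, P}: 72 + 113 = 185
  {S} + {G, X, K, P}: 50 + 110 = 160
  {G, S} + {X, K, P}: 58 + 104 = 162
  {X, S} + {G, K, P}: 77 + 99 = 176
  … (15 splits in total)
Best: vehicle 1 O → G → O = 26; vehicle 2 O → K → X → S → P → O = 113; combined 139.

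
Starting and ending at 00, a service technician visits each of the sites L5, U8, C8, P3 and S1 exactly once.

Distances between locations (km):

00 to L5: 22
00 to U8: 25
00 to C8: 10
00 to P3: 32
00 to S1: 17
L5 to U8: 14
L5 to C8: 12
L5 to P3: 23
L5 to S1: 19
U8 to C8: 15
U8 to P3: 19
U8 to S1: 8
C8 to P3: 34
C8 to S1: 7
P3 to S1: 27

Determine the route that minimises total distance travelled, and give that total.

89 km — the shortest possible round trip.

00-L5-U8-C8-P3-S1-00: 22+14+15+34+27+17 = 129
00-L5-U8-C8-S1-P3-00: 22+14+15+7+27+32 = 117
00-L5-U8-P3-C8-S1-00: 22+14+19+34+7+17 = 113
00-L5-U8-P3-S1-C8-00: 22+14+19+27+7+10 = 99
00-L5-U8-S1-C8-P3-00: 22+14+8+7+34+32 = 117
00-L5-U8-S1-P3-C8-00: 22+14+8+27+34+10 = 115
00-L5-C8-U8-P3-S1-00: 22+12+15+19+27+17 = 112
00-L5-C8-U8-S1-P3-00: 22+12+15+8+27+32 = 116
00-L5-C8-P3-U8-S1-00: 22+12+34+19+8+17 = 112
00-L5-C8-P3-S1-U8-00: 22+12+34+27+8+25 = 128
00-L5-C8-S1-U8-P3-00: 22+12+7+8+19+32 = 100
00-L5-C8-S1-P3-U8-00: 22+12+7+27+19+25 = 112
00-L5-P3-U8-C8-S1-00: 22+23+19+15+7+17 = 103
00-L5-P3-U8-S1-C8-00: 22+23+19+8+7+10 = 89
… (46 more)
The minimum is 89.
One optimal route: 00 → L5 → P3 → U8 → S1 → C8 → 00 (or its reverse).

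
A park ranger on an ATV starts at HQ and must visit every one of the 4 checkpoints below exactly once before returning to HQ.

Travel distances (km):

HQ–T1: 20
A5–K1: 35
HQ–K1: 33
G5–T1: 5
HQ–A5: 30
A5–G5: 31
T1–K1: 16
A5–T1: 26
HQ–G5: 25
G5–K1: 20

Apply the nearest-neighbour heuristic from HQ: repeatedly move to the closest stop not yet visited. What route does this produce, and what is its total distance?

From HQ: distances to unvisited — T1=20, G5=25, A5=30, K1=33. Nearest is T1 (20).
From T1: distances to unvisited — G5=5, K1=16, A5=26. Nearest is G5 (5).
From G5: distances to unvisited — K1=20, A5=31. Nearest is K1 (20).
From K1: distances to unvisited — A5=35. Nearest is A5 (35).
Return A5→HQ: 30.
Total = 20 + 5 + 20 + 35 + 30 = 110.

Total distance 110 km via the nearest-neighbour route HQ → T1 → G5 → K1 → A5 → HQ.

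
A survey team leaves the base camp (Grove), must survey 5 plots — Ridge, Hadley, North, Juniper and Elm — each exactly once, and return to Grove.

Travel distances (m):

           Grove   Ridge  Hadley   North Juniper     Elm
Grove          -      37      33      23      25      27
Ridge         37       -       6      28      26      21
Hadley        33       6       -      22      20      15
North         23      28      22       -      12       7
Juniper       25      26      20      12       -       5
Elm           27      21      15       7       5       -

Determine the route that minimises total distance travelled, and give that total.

There are 60 distinct closed tours to check (reversals are equivalent).
Grove - Ridge - Hadley - North - Juniper - Elm - Grove: 37+6+22+12+5+27 = 109
Grove - Ridge - Hadley - North - Elm - Juniper - Grove: 37+6+22+7+5+25 = 102
Grove - Ridge - Hadley - Juniper - North - Elm - Grove: 37+6+20+12+7+27 = 109
Grove - Ridge - Hadley - Juniper - Elm - North - Grove: 37+6+20+5+7+23 = 98
Grove - Ridge - Hadley - Elm - North - Juniper - Grove: 37+6+15+7+12+25 = 102
Grove - Ridge - Hadley - Elm - Juniper - North - Grove: 37+6+15+5+12+23 = 98
Grove - Ridge - North - Hadley - Juniper - Elm - Grove: 37+28+22+20+5+27 = 139
Grove - Ridge - North - Hadley - Elm - Juniper - Grove: 37+28+22+15+5+25 = 132
Grove - Ridge - North - Juniper - Hadley - Elm - Grove: 37+28+12+20+15+27 = 139
Grove - Ridge - North - Juniper - Elm - Hadley - Grove: 37+28+12+5+15+33 = 130
Grove - Ridge - North - Elm - Hadley - Juniper - Grove: 37+28+7+15+20+25 = 132
Grove - Ridge - North - Elm - Juniper - Hadley - Grove: 37+28+7+5+20+33 = 130
Grove - Ridge - Juniper - Hadley - North - Elm - Grove: 37+26+20+22+7+27 = 139
Grove - Ridge - Juniper - Hadley - Elm - North - Grove: 37+26+20+15+7+23 = 128
… (46 more)
The minimum is 98.
One optimal route: Grove → Ridge → Hadley → Juniper → Elm → North → Grove (or its reverse).

Shortest round trip = 98 m.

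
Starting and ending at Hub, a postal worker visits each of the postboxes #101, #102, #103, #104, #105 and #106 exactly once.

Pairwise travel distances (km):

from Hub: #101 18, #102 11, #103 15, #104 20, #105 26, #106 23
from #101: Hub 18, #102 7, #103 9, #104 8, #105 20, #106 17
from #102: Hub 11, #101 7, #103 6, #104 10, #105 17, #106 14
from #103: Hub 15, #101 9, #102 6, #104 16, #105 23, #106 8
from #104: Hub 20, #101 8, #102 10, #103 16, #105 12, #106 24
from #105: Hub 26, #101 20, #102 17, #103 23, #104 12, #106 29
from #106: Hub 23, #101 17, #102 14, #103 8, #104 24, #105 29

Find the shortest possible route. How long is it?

With 6 stops there are 6!/2 = 360 distinct round trips (a route and its reverse cost the same).
Hub - #101 - #102 - #103 - #104 - #105 - #106 - Hub: 18+7+6+16+12+29+23 = 111
Hub - #101 - #102 - #103 - #104 - #106 - #105 - Hub: 18+7+6+16+24+29+26 = 126
Hub - #101 - #102 - #103 - #105 - #104 - #106 - Hub: 18+7+6+23+12+24+23 = 113
Hub - #101 - #102 - #103 - #105 - #106 - #104 - Hub: 18+7+6+23+29+24+20 = 127
Hub - #101 - #102 - #103 - #106 - #104 - #105 - Hub: 18+7+6+8+24+12+26 = 101
Hub - #101 - #102 - #103 - #106 - #105 - #104 - Hub: 18+7+6+8+29+12+20 = 100
Hub - #101 - #102 - #104 - #103 - #105 - #106 - Hub: 18+7+10+16+23+29+23 = 126
Hub - #101 - #102 - #104 - #103 - #106 - #105 - Hub: 18+7+10+16+8+29+26 = 114
… (352 more)
Hub - #102 - #103 - #106 - #101 - #104 - #105 - Hub: 11+6+8+17+8+12+26 = 88  ← best
The minimum is 88.
One optimal route: Hub → #102 → #103 → #106 → #101 → #104 → #105 → Hub (or its reverse).

88 km — the shortest possible round trip.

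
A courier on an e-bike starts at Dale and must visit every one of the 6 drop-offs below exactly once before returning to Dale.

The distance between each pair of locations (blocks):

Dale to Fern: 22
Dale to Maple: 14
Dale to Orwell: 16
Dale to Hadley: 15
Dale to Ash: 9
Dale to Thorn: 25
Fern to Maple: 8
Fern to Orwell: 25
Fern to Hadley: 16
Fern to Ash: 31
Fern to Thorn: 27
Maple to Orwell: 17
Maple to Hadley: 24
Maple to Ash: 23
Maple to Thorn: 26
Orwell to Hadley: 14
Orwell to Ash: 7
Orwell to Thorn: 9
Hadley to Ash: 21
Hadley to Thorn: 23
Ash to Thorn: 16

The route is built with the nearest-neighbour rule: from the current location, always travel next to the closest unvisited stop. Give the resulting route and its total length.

At Dale the remaining stops are Ash 9, Maple 14, Hadley 15, Orwell 16, Fern 22, Thorn 25; go to Ash.
At Ash the remaining stops are Orwell 7, Thorn 16, Hadley 21, Maple 23, Fern 31; go to Orwell.
At Orwell the remaining stops are Thorn 9, Hadley 14, Maple 17, Fern 25; go to Thorn.
At Thorn the remaining stops are Hadley 23, Maple 26, Fern 27; go to Hadley.
At Hadley the remaining stops are Fern 16, Maple 24; go to Fern.
At Fern the remaining stops are Maple 8; go to Maple.
Return Maple→Dale: 14.
Total = 9 + 7 + 9 + 23 + 16 + 8 + 14 = 86.

Total distance 86 blocks via the nearest-neighbour route Dale → Ash → Orwell → Thorn → Hadley → Fern → Maple → Dale.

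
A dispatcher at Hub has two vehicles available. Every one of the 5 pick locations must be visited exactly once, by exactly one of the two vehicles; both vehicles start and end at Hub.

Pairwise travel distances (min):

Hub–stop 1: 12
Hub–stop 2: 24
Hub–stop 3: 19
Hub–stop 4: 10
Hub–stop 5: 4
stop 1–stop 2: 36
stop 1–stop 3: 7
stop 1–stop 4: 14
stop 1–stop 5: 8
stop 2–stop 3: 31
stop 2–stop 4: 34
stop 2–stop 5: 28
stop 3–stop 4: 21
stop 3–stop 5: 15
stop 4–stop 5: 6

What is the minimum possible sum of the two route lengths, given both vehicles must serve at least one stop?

There are 2^4 − 1 = 15 ways to divide the 5 stops into two non-empty groups. For each, the best each vehicle can do is its own shortest tour through its group:
  {stop 1} + {stop 2, stop 3, stop 4, stop 5}: 24 + 86 = 110
  {stop 2} + {stop 1, stop 3, stop 4, stop 5}: 48 + 50 = 98
  {stop 1, stop 2} + {stop 3, stop 4, stop 5}: 72 + 50 = 122
  {stop 3} + {stop 1, stop 2, stop 4, stop 5}: 38 + 84 = 122
  {stop 1, stop 3} + {stop 2, stop 4, stop 5}: 38 + 68 = 106
  {stop 2, stop 3} + {stop 1, stop 4, stop 5}: 74 + 36 = 110
  … (15 splits in total)
  {stop 1, stop 2, stop 3} + {stop 4, stop 5}: 74 + 20 = 94  ← best
Best: vehicle 1 Hub → stop 1 → stop 3 → stop 2 → Hub = 74; vehicle 2 Hub → stop 4 → stop 5 → Hub = 20; combined 94.

Minimum combined distance: 94 min.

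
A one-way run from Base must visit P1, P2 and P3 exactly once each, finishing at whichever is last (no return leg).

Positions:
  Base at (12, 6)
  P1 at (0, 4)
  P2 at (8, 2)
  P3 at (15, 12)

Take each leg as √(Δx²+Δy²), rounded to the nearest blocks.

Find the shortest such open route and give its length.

27 blocks — the minimum one-way total.

There are 3! = 6 possible orderings.
Base → P1 → P2 → P3: 12+8+12 = 32
Base → P1 → P3 → P2: 12+17+12 = 41
Base → P2 → P1 → P3: 6+8+17 = 31
Base → P2 → P3 → P1: 6+12+17 = 35
Base → P3 → P1 → P2: 7+17+8 = 32
Base → P3 → P2 → P1: 7+12+8 = 27
The minimum is 27.
One shortest path: Base → P3 → P2 → P1.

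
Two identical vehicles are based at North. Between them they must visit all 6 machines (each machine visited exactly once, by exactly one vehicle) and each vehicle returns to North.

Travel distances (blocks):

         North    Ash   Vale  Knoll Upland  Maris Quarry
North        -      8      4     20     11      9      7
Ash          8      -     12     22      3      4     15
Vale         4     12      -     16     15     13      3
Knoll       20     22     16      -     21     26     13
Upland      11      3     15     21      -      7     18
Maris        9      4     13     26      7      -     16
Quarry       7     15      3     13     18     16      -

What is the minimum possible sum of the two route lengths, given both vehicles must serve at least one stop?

65 blocks — the smallest possible combined total.

Check every non-empty split of the stops between the two vehicles; for each half take its own optimal tour:
  {Ash} + {Vale, Knoll, Upland, Maris, Quarry}: 16 + 57 = 73
  {Vale} + {Ash, Knoll, Upland, Maris, Quarry}: 8 + 57 = 65
  {Ash, Vale} + {Knoll, Upland, Maris, Quarry}: 24 + 57 = 81
  {Knoll} + {Ash, Vale, Upland, Maris, Quarry}: 40 + 41 = 81
  {Ash, Knoll} + {Vale, Upland, Maris, Quarry}: 50 + 41 = 91
  {Vale, Knoll} + {Ash, Upland, Maris, Quarry}: 40 + 41 = 81
  … (31 splits in total)
Best: vehicle 1 North → Vale → North = 8; vehicle 2 North → Maris → Ash → Upland → Knoll → Quarry → North = 57; combined 65.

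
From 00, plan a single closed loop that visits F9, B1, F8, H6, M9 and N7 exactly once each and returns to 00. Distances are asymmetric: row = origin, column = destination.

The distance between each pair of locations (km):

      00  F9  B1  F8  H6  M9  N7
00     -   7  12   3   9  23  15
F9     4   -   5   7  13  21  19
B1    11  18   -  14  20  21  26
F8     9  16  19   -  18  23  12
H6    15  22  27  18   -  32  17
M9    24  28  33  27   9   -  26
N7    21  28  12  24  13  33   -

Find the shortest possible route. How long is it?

00 - F9 - B1 - F8 - H6 - M9 - N7 - 00: 7+5+14+18+32+26+21 = 123
00 - F9 - B1 - F8 - H6 - N7 - M9 - 00: 7+5+14+18+17+33+24 = 118
00 - F9 - B1 - F8 - M9 - H6 - N7 - 00: 7+5+14+23+9+17+21 = 96
00 - F9 - B1 - F8 - M9 - N7 - H6 - 00: 7+5+14+23+26+13+15 = 103
00 - F9 - B1 - F8 - N7 - H6 - M9 - 00: 7+5+14+12+13+32+24 = 107
00 - F9 - B1 - F8 - N7 - M9 - H6 - 00: 7+5+14+12+33+9+15 = 95
00 - F9 - B1 - H6 - F8 - M9 - N7 - 00: 7+5+20+18+23+26+21 = 120
00 - F9 - B1 - H6 - F8 - N7 - M9 - 00: 7+5+20+18+12+33+24 = 119
… (712 more)
00 - F9 - F8 - N7 - B1 - M9 - H6 - 00: 7+7+12+12+21+9+15 = 83  ← best
The minimum is 83.
One optimal route: 00 → F9 → F8 → N7 → B1 → M9 → H6 → 00.

Minimum total distance: 83 km.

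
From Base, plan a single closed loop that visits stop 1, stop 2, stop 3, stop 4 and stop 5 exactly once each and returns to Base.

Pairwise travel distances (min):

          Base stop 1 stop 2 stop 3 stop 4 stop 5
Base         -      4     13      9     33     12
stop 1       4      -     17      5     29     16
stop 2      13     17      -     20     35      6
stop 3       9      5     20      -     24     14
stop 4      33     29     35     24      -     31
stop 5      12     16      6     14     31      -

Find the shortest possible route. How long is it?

Minimum total distance: 83 min.

With 5 stops there are 5!/2 = 60 distinct round trips (a route and its reverse cost the same).
Base→stop 1→stop 2→stop 3→stop 4→stop 5→Base: 4+17+20+24+31+12 = 108
Base→stop 1→stop 2→stop 3→stop 5→stop 4→Base: 4+17+20+14+31+33 = 119
Base→stop 1→stop 2→stop 4→stop 3→stop 5→Base: 4+17+35+24+14+12 = 106
Base→stop 1→stop 2→stop 4→stop 5→stop 3→Base: 4+17+35+31+14+9 = 110
Base→stop 1→stop 2→stop 5→stop 3→stop 4→Base: 4+17+6+14+24+33 = 98
Base→stop 1→stop 2→stop 5→stop 4→stop 3→Base: 4+17+6+31+24+9 = 91
Base→stop 1→stop 3→stop 2→stop 4→stop 5→Base: 4+5+20+35+31+12 = 107
Base→stop 1→stop 3→stop 2→stop 5→stop 4→Base: 4+5+20+6+31+33 = 99
Base→stop 1→stop 3→stop 4→stop 2→stop 5→Base: 4+5+24+35+6+12 = 86
Base→stop 1→stop 3→stop 4→stop 5→stop 2→Base: 4+5+24+31+6+13 = 83
Base→stop 1→stop 3→stop 5→stop 2→stop 4→Base: 4+5+14+6+35+33 = 97
Base→stop 1→stop 3→stop 5→stop 4→stop 2→Base: 4+5+14+31+35+13 = 102
Base→stop 1→stop 4→stop 2→stop 3→stop 5→Base: 4+29+35+20+14+12 = 114
Base→stop 1→stop 4→stop 2→stop 5→stop 3→Base: 4+29+35+6+14+9 = 97
… (46 more)
The minimum is 83.
One optimal route: Base → stop 1 → stop 3 → stop 4 → stop 5 → stop 2 → Base (or its reverse).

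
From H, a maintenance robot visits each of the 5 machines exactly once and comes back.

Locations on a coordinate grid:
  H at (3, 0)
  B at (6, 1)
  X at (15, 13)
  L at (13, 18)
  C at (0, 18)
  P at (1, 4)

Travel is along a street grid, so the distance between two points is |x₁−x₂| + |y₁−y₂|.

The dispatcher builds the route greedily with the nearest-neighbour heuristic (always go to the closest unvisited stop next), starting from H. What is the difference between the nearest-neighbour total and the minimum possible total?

6 longer than the optimal tour.

H: B=4, P=6, C=21, X=25, L=28 ⇒ B
B: P=8, X=21, C=23, L=24 ⇒ P
P: C=15, X=23, L=26 ⇒ C
C: L=13, X=20 ⇒ L
L: X=7 ⇒ X
NN route H → B → P → C → L → X → H costs 72.
Optimal: H → B → X → L → C → P → H costs 66 (by enumerating all 60 distinct tours).
Excess = 72 − 66 = 6.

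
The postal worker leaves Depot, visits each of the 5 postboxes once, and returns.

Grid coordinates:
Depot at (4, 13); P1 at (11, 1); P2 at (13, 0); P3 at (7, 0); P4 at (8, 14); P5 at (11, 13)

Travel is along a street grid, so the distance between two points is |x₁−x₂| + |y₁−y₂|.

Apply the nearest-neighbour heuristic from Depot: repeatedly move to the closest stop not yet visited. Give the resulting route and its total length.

Nearest-neighbour total = 46; route Depot → P4 → P5 → P1 → P2 → P3 → Depot.

Depot → [P4:5 / P5:7 / P3:16 / P1:19 / P2:22] → P4 (5)
P4 → [P5:4 / P3:15 / P1:16 / P2:19] → P5 (4)
P5 → [P1:12 / P2:15 / P3:17] → P1 (12)
P1 → [P2:3 / P3:5] → P2 (3)
P2 → [P3:6] → P3 (6)
Return P3→Depot: 16.
Total = 5 + 4 + 12 + 3 + 6 + 16 = 46.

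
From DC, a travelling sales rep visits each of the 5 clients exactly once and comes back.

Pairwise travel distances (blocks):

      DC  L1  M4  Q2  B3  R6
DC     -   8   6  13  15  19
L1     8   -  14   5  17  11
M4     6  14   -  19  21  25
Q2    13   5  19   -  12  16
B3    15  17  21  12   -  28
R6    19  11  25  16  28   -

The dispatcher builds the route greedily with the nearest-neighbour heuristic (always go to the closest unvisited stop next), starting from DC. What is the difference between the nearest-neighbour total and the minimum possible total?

Excess over optimum: 10 blocks.

DC: M4=6, L1=8, Q2=13, B3=15, R6=19 ⇒ M4
M4: L1=14, Q2=19, B3=21, R6=25 ⇒ L1
L1: Q2=5, R6=11, B3=17 ⇒ Q2
Q2: B3=12, R6=16 ⇒ B3
B3: R6=28 ⇒ R6
NN route DC → M4 → L1 → Q2 → B3 → R6 → DC costs 84.
Optimal: DC → L1 → R6 → Q2 → B3 → M4 → DC costs 74 (by enumerating all 60 distinct tours).
Excess = 84 − 74 = 10.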